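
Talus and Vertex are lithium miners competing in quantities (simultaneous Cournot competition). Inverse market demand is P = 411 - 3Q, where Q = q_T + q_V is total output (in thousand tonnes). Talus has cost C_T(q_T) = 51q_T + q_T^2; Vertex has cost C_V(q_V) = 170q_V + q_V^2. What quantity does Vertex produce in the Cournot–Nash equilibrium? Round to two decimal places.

Talus's profit: π_T = (411 - 3Q)q_T - (51q_T + q_T²). Setting ∂π_T/∂q_T = 0: 360 - 8q_T - 3(q_V) = 0.
Vertex's first-order condition: 241 - 8q_V - 3(q_T) = 0.
Rearranging gives the reaction functions q_T = (360 - 3q_V)/8 and q_V = (241 - 3q_T)/8.
Solving the pair: q_T = 39.2182, q_V = 848/55.

15.42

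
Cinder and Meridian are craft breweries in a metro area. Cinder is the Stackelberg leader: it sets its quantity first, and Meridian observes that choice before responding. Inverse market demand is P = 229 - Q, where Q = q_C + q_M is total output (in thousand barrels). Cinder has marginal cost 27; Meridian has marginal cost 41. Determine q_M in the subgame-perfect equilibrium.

The follower Meridian best-responds to any q_C: π_M = (229 - Q)q_M - 41q_M.
Follower FOC: 188 - q_C - 2q_M = 0, so q_M(q_C) = (188 - q_C)/2.
The leader anticipates this reaction. Substituting into P = 229 - Q gives P = 135 - (1/2)q_C, so π_C = (135 - (1/2)q_C)q_C - 27q_C.
Leader FOC: 108 - q_C = 0, so q_C = 108.
Then q_M = (188 - 108)/2 = 40.

40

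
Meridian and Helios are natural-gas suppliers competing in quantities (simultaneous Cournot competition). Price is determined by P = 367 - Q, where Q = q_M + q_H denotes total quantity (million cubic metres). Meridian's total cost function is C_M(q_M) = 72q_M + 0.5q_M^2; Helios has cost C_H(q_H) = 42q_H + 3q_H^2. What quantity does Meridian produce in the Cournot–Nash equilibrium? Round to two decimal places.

88.48

Meridian's profit: π_M = (367 - Q)q_M - (72q_M + (1/2)q_M²). Setting ∂π_M/∂q_M = 0: 295 - 3q_M - (q_H) = 0.
Helios's first-order condition: 325 - 8q_H - (q_M) = 0.
Rearranging gives the reaction functions q_M = (295 - q_H)/3 and q_H = (325 - q_M)/8.
Substituting one into the other gives q_M = 88.4783 and q_H = 680/23.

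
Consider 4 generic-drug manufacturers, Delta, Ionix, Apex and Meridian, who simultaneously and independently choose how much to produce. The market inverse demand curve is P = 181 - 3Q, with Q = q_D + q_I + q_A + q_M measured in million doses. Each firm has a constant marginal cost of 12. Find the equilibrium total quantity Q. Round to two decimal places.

Each firm earns π_i = (181 - 3Q)q_i - 12q_i.
Setting ∂π_i/∂q_i = 0 with rivals' quantities fixed: 169 - 6q_i - 3·Σ_{j≠i} q_j = 0.
By symmetry each firm produces the same amount; substituting Σ_{j≠i} q_j = 3q_i yields q_i = 169/15.
Total output Q = 169/15 + 169/15 + 169/15 + 169/15 = 676/15.

45.07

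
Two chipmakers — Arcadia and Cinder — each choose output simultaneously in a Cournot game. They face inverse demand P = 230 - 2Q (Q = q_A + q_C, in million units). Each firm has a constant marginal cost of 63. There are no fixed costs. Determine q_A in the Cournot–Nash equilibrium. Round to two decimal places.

Each firm earns π_i = (230 - 2Q)q_i - 63q_i.
First-order condition (treating rivals' output as given): 167 - 4q_i - 2q_j = 0.
With identical firms every q_j equals q_i, so q_j = q_i and 167 = 6q_i, giving q_i = 167/6.

27.83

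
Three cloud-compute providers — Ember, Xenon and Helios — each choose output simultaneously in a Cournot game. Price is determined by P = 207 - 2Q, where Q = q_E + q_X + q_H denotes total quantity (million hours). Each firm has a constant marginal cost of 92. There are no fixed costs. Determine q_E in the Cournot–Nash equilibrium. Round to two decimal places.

A representative firm's profit is π_i = q_i(207 - 2Q) - 92q_i.
Setting ∂π_i/∂q_i = 0 with rivals' quantities fixed: 115 - 4q_i - 2·Σ_{j≠i} q_j = 0.
By symmetry each firm produces the same amount; substituting Σ_{j≠i} q_j = 2q_i yields q_i = 115/8.

14.38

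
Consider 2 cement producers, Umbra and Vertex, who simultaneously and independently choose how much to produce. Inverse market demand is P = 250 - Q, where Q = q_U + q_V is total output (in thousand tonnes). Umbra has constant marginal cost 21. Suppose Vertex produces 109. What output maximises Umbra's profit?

With the rival's output fixed at 109, Umbra's profit is π_U = (250 - 109 - q_U)q_U - (21q_U) = (141 - q_U)q_U - (21q_U).
∂π_U/∂q_U = 120 - 2q_U = 0, so q_U = 60.

60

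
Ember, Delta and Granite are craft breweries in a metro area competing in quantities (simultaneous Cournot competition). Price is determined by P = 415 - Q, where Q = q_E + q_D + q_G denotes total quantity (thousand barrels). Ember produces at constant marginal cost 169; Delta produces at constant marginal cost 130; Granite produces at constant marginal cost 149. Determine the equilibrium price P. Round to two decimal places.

215.75

Ember's profit: π_E = (415 - Q)q_E - (169q_E). Setting ∂π_E/∂q_E = 0: 246 - 2q_E - (q_D + q_G) = 0.
Delta's profit: π_D = (415 - Q)q_D - (130q_D). Setting ∂π_D/∂q_D = 0: 285 - 2q_D - (q_E + q_G) = 0.
Granite's first-order condition: 266 - 2q_G - (q_E + q_D) = 0.
Summing all 3 equations gives 797 − 4Q = 0, hence Q = 797/4.
Back-substituting: q_E = (246 − 797/4) = 187/4, q_D = (285 − 797/4) = 343/4, q_G = (266 − 797/4) = 267/4.
Total output Q = 797/4, so price P = 415 - 797/4 = 863/4.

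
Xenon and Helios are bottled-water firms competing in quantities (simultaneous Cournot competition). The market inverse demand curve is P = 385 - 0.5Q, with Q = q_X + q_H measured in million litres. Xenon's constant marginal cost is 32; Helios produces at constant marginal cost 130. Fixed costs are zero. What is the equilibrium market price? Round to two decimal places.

182.33

Xenon's profit: π_X = (385 - 0.5Q)q_X - (32q_X). Setting ∂π_X/∂q_X = 0: 353 - q_X - (1/2)(q_H) = 0.
Helios's first-order condition: 255 - q_H - (1/2)(q_X) = 0.
Best responses: q_X = (353 - (1/2)q_H), q_H = (255 - (1/2)q_X).
Solving the pair: q_X = 902/3, q_H = 314/3.
Total output Q = 1216/3, so price P = 385 - (1/2)·(1216/3) = 547/3.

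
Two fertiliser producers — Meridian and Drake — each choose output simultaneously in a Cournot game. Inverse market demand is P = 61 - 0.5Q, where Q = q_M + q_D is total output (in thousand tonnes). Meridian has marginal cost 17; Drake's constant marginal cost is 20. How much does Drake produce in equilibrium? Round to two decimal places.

25.33

Meridian's profit: π_M = (61 - 0.5Q)q_M - (17q_M). Setting ∂π_M/∂q_M = 0: 44 - q_M - (1/2)(q_D) = 0.
Drake's profit: π_D = (61 - 0.5Q)q_D - (20q_D). Setting ∂π_D/∂q_D = 0: 41 - q_D - (1/2)(q_M) = 0.
So q_M = (44 - (1/2)q_D) and q_D = (41 - (1/2)q_M).
Solving the pair: q_M = 94/3, q_D = 76/3.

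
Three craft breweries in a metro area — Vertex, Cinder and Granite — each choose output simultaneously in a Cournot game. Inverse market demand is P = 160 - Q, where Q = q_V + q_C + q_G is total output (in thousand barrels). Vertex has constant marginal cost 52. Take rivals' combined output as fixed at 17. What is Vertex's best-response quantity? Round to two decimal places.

45.50

With rivals' combined output fixed at 17, Vertex's profit is π_V = (160 - 17 - q_V)q_V - (52q_V) = (143 - q_V)q_V - (52q_V).
∂π_V/∂q_V = 91 - 2q_V = 0, so q_V = 91/2.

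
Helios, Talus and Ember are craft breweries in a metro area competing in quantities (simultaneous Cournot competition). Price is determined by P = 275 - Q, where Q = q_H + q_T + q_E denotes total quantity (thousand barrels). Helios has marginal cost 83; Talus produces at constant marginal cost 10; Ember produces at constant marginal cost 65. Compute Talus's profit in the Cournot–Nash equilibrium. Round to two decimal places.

9653.06

Helios's profit: π_H = (275 - Q)q_H - (83q_H). Setting ∂π_H/∂q_H = 0: 192 - 2q_H - (q_T + q_E) = 0.
Talus's first-order condition: 265 - 2q_T - (q_H + q_E) = 0.
Ember's first-order condition: 210 - 2q_E - (q_H + q_T) = 0.
Summing all 3 equations gives 667 − 4Q = 0, hence Q = 667/4.
Back-substituting: q_H = (192 − 667/4) = 101/4, q_T = (265 − 667/4) = 393/4, q_E = (210 − 667/4) = 173/4.
Price P = 275 - 667/4 = 433/4.
Talus's profit: (433/4 - 10)·(393/4) = 9653.0625.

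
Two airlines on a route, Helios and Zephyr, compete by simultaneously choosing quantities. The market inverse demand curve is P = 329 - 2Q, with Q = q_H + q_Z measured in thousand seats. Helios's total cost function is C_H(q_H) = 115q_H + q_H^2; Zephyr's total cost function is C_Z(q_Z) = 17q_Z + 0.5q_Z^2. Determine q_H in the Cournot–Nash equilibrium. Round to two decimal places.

17.15

Helios's profit: π_H = (329 - 2Q)q_H - (115q_H + q_H²). Setting ∂π_H/∂q_H = 0: 214 - 6q_H - 2(q_Z) = 0.
Zephyr's profit: π_Z = (329 - 2Q)q_Z - (17q_Z + (1/2)q_Z²). Setting ∂π_Z/∂q_Z = 0: 312 - 5q_Z - 2(q_H) = 0.
Rearranging gives the reaction functions q_H = (214 - 2q_Z)/6 and q_Z = (312 - 2q_H)/5.
Solving the pair: q_H = 223/13, q_Z = 722/13.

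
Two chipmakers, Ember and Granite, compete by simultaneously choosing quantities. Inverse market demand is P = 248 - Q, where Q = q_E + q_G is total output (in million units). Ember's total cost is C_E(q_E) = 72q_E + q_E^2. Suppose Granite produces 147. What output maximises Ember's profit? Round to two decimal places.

7.25

With the rival's output fixed at 147, Ember's profit is π_E = (248 - 147 - q_E)q_E - (72q_E + q_E²) = (101 - q_E)q_E - (72q_E + q_E²).
∂π_E/∂q_E = 29 - 4q_E = 0, so q_E = 29/4.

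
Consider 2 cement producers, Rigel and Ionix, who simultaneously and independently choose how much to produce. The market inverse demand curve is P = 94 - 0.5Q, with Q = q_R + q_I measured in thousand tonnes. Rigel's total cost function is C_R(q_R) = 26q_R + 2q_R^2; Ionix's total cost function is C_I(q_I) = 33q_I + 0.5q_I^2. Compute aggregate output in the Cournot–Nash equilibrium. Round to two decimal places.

38.62

Rigel's profit: π_R = (94 - 0.5Q)q_R - (26q_R + 2q_R²). Setting ∂π_R/∂q_R = 0: 68 - 5q_R - (1/2)(q_I) = 0.
Ionix's first-order condition: 61 - 2q_I - (1/2)(q_R) = 0.
So q_R = (68 - (1/2)q_I)/5 and q_I = (61 - (1/2)q_R)/2.
Solving the pair: q_R = 422/39, q_I = 1084/39.
Total output Q = 422/39 + 1084/39 = 502/13.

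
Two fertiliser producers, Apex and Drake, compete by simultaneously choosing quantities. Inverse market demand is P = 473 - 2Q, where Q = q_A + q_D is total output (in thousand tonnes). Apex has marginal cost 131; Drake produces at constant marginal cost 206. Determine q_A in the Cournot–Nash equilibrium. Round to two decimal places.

69.50

Apex's profit: π_A = (473 - 2Q)q_A - (131q_A). Setting ∂π_A/∂q_A = 0: 342 - 4q_A - 2(q_D) = 0.
Drake's profit: π_D = (473 - 2Q)q_D - (206q_D). Setting ∂π_D/∂q_D = 0: 267 - 4q_D - 2(q_A) = 0.
Best responses: q_A = (342 - 2q_D)/4, q_D = (267 - 2q_A)/4.
Solving the pair: q_A = 139/2, q_D = 32.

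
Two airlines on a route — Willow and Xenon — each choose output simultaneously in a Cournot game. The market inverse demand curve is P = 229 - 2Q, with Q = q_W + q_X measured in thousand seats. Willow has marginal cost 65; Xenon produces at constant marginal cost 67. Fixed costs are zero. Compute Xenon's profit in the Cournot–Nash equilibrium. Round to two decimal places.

1422.22

Willow's profit: π_W = (229 - 2Q)q_W - (65q_W). Setting ∂π_W/∂q_W = 0: 164 - 4q_W - 2(q_X) = 0.
Xenon's first-order condition: 162 - 4q_X - 2(q_W) = 0.
Rearranging gives the reaction functions q_W = (164 - 2q_X)/4 and q_X = (162 - 2q_W)/4.
Solving the pair: q_W = 83/3, q_X = 80/3.
Price P = 229 - 2·(163/3) = 361/3.
Xenon's profit: (361/3 - 67)·(80/3) = 1422.2222.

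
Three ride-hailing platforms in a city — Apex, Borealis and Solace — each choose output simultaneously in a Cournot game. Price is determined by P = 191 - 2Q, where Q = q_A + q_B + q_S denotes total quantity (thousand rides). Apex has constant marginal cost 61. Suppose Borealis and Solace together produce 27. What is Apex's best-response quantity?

With rivals' combined output fixed at 27, Apex's profit is π_A = (191 - 2·27 - 2q_A)q_A - (61q_A) = (137 - 2q_A)q_A - (61q_A).
∂π_A/∂q_A = 76 - 4q_A = 0, so q_A = 19.

19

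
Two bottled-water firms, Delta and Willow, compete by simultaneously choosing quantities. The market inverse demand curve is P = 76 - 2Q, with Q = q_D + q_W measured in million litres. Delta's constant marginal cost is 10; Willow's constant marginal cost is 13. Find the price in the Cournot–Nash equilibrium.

33

Delta's profit: π_D = (76 - 2Q)q_D - (10q_D). Setting ∂π_D/∂q_D = 0: 66 - 4q_D - 2(q_W) = 0.
Willow's profit: π_W = (76 - 2Q)q_W - (13q_W). Setting ∂π_W/∂q_W = 0: 63 - 4q_W - 2(q_D) = 0.
So q_D = (66 - 2q_W)/4 and q_W = (63 - 2q_D)/4.
Substituting one into the other gives q_D = 23/2 and q_W = 10.
Total output Q = 43/2, so price P = 76 - 2·(43/2) = 33.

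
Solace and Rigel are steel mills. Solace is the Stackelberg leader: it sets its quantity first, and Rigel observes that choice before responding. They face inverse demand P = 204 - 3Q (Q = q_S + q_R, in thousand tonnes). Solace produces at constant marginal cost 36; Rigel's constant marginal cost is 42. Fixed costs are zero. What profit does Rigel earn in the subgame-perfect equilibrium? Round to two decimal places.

Solve by backward induction. Given q_S, the follower Rigel maximises π_R = (204 - 3q_S - 3q_R)q_R - 42q_R.
∂π_R/∂q_R = 162 - 3q_S - 6q_R = 0 gives the reaction function q_R = (162 - 3q_S)/6.
The leader anticipates this reaction. Substituting into P = 204 - 3Q gives P = 123 - (3/2)q_S, so π_S = (123 - (3/2)q_S)q_S - 36q_S.
Leader FOC: 87 - 3q_S = 0, so q_S = 29.
Then q_R = (162 - 3·29)/6 = 25/2.
Price P = 204 - 3·(83/2) = 159/2.
Rigel's profit: (159/2 - 42)·(25/2) = 1875/4.

468.75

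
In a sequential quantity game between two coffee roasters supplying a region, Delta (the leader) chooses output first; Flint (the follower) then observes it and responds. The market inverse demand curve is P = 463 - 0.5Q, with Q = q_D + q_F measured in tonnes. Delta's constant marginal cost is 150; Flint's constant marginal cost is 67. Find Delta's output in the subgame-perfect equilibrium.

The follower Flint best-responds to any q_D: π_F = (463 - 0.5Q)q_F - 67q_F.
Setting the follower's marginal profit to zero, 396 - (1/2)q_D - q_F = 0, i.e. q_F = (396 - (1/2)q_D).
The leader anticipates this reaction. Substituting into P = 463 - 0.5Q gives P = 265 - (1/4)q_D, so π_D = (265 - (1/4)q_D)q_D - 150q_D.
The leader's first-order condition 115 - (1/2)q_D = 0 yields q_D = 230.
Then q_F = (396 - (1/2)·230) = 281.

230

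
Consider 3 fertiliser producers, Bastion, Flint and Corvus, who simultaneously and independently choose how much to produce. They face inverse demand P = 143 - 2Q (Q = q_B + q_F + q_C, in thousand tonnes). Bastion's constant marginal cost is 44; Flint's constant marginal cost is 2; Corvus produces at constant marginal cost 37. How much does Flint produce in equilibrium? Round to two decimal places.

Bastion's profit: π_B = (143 - 2Q)q_B - (44q_B). Setting ∂π_B/∂q_B = 0: 99 - 4q_B - 2(q_F + q_C) = 0.
Flint's first-order condition: 141 - 4q_F - 2(q_B + q_C) = 0.
Corvus's profit: π_C = (143 - 2Q)q_C - (37q_C). Setting ∂π_C/∂q_C = 0: 106 - 4q_C - 2(q_B + q_F) = 0.
Summing all 3 equations gives 346 − 8Q = 0, hence Q = 173/4.
Back-substituting: q_B = (99 − 173/2)/2 = 25/4, q_F = (141 − 173/2)/2 = 109/4, q_C = (106 − 173/2)/2 = 39/4.

27.25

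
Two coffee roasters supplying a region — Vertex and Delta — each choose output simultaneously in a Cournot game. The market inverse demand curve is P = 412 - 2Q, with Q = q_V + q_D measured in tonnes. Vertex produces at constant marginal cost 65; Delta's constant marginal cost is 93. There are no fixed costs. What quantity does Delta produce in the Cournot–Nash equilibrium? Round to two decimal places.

Vertex's profit: π_V = (412 - 2Q)q_V - (65q_V). Setting ∂π_V/∂q_V = 0: 347 - 4q_V - 2(q_D) = 0.
Delta's first-order condition: 319 - 4q_D - 2(q_V) = 0.
So q_V = (347 - 2q_D)/4 and q_D = (319 - 2q_V)/4.
Solving the pair: q_V = 125/2, q_D = 97/2.

48.50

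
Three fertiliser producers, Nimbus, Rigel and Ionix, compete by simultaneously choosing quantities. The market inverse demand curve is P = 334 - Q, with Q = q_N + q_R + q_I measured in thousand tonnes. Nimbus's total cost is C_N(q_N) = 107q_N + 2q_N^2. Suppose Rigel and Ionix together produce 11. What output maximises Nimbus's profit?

With rivals' combined output fixed at 11, Nimbus's profit is π_N = (334 - 11 - q_N)q_N - (107q_N + 2q_N²) = (323 - q_N)q_N - (107q_N + 2q_N²).
∂π_N/∂q_N = 216 - 6q_N = 0, so q_N = 36.

36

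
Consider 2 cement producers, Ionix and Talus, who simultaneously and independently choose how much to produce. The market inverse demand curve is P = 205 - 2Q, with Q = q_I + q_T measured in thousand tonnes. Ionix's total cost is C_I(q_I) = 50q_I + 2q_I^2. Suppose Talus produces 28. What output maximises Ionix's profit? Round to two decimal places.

12.38

With the rival's output fixed at 28, Ionix's profit is π_I = (205 - 2·28 - 2q_I)q_I - (50q_I + 2q_I²) = (149 - 2q_I)q_I - (50q_I + 2q_I²).
∂π_I/∂q_I = 99 - 8q_I = 0, so q_I = 99/8.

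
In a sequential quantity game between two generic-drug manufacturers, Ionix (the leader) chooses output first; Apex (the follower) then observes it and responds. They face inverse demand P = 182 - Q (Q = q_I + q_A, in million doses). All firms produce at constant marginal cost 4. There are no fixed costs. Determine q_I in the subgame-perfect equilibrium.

89

Solve by backward induction. Given q_I, the follower Apex maximises π_A = (182 - q_I - q_A)q_A - 4q_A.
Follower FOC: 178 - q_I - 2q_A = 0, so q_A(q_I) = (178 - q_I)/2.
The leader anticipates this reaction. Substituting into P = 182 - Q gives P = 93 - (1/2)q_I, so π_I = (93 - (1/2)q_I)q_I - 4q_I.
Leader FOC: 89 - q_I = 0, so q_I = 89.
Then q_A = (178 - 89)/2 = 89/2.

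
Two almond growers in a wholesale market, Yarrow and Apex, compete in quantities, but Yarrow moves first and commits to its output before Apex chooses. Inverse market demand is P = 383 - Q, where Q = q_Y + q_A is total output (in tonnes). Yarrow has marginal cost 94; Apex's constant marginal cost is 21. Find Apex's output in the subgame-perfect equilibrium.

The follower Apex best-responds to any q_Y: π_A = (383 - Q)q_A - 21q_A.
Setting the follower's marginal profit to zero, 362 - q_Y - 2q_A = 0, i.e. q_A = (362 - q_Y)/2.
The leader anticipates this reaction. Substituting into P = 383 - Q gives P = 202 - (1/2)q_Y, so π_Y = (202 - (1/2)q_Y)q_Y - 94q_Y.
Maximising: ∂π_Y/∂q_Y = 108 - q_Y = 0, giving q_Y = 108.
Then q_A = (362 - 108)/2 = 127.

127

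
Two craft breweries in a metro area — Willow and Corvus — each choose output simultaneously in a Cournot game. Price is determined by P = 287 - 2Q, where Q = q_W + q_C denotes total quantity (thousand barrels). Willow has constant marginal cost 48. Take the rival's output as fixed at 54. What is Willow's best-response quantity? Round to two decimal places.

With the rival's output fixed at 54, Willow's profit is π_W = (287 - 2·54 - 2q_W)q_W - (48q_W) = (179 - 2q_W)q_W - (48q_W).
∂π_W/∂q_W = 131 - 4q_W = 0, so q_W = 131/4.

32.75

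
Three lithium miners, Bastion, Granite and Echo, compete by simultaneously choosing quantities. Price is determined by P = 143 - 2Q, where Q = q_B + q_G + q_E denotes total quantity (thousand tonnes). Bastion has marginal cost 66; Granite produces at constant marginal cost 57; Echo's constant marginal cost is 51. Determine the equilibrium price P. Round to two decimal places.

79.25

Bastion's profit: π_B = (143 - 2Q)q_B - (66q_B). Setting ∂π_B/∂q_B = 0: 77 - 4q_B - 2(q_G + q_E) = 0.
Granite's first-order condition: 86 - 4q_G - 2(q_B + q_E) = 0.
Echo's profit: π_E = (143 - 2Q)q_E - (51q_E). Setting ∂π_E/∂q_E = 0: 92 - 4q_E - 2(q_B + q_G) = 0.
Summing all 3 equations gives 255 − 8Q = 0, hence Q = 255/8.
Back-substituting: q_B = (77 − 255/4)/2 = 53/8, q_G = (86 − 255/4)/2 = 89/8, q_E = (92 − 255/4)/2 = 113/8.
Total output Q = 255/8, so price P = 143 - 2·(255/8) = 317/4.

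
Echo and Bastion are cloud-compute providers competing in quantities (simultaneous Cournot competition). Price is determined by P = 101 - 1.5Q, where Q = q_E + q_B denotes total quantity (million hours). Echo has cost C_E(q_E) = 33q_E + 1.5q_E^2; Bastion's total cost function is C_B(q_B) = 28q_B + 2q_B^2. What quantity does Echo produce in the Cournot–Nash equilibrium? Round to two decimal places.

Echo's profit: π_E = (101 - 1.5Q)q_E - (33q_E + (3/2)q_E²). Setting ∂π_E/∂q_E = 0: 68 - 6q_E - (3/2)(q_B) = 0.
Bastion's profit: π_B = (101 - 1.5Q)q_B - (28q_B + 2q_B²). Setting ∂π_B/∂q_B = 0: 73 - 7q_B - (3/2)(q_E) = 0.
Rearranging gives the reaction functions q_E = (68 - (3/2)q_B)/6 and q_B = (73 - (3/2)q_E)/7.
Substituting one into the other gives q_E = 1466/159 and q_B = 448/53.

9.22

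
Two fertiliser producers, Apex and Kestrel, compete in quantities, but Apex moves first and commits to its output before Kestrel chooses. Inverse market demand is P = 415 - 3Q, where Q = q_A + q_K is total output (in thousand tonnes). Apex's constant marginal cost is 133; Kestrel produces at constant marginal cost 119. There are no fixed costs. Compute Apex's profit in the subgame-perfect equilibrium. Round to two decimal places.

Solve by backward induction. Given q_A, the follower Kestrel maximises π_K = (415 - 3q_A - 3q_K)q_K - 119q_K.
∂π_K/∂q_K = 296 - 3q_A - 6q_K = 0 gives the reaction function q_K = (296 - 3q_A)/6.
Apex substitutes q_K(q_A) into its own profit: π_A = q_A(415 - 3q_A - (296 - 3q_A)/2) - 133q_A = (267 - (3/2)q_A)q_A - 133q_A.
The leader's first-order condition 134 - 3q_A = 0 yields q_A = 134/3.
Then q_K = (296 - 3·(134/3))/6 = 27.
Price P = 415 - 3·(215/3) = 200.
Apex's profit: (200 - 133)·(134/3) = 2992.6667.

2992.67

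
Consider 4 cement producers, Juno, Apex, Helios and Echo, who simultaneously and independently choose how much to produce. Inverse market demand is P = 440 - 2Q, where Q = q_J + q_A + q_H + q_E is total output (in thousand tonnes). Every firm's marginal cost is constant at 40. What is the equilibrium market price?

120

A representative firm's profit is π_i = q_i(440 - 2Q) - 40q_i.
First-order condition (treating rivals' output as given): 400 - 4q_i - 2·Σ_{j≠i} q_j = 0.
With identical firms every q_j equals q_i, so Σ_{j≠i} q_j = 3q_i and 400 = 10q_i, giving q_i = 40.
Total output Q = 160, so price P = 440 - 2·160 = 120.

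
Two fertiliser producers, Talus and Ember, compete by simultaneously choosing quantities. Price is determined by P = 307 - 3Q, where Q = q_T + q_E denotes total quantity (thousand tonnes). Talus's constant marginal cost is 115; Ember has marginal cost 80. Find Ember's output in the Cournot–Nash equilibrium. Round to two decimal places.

29.11

Talus's profit: π_T = (307 - 3Q)q_T - (115q_T). Setting ∂π_T/∂q_T = 0: 192 - 6q_T - 3(q_E) = 0.
Ember's profit: π_E = (307 - 3Q)q_E - (80q_E). Setting ∂π_E/∂q_E = 0: 227 - 6q_E - 3(q_T) = 0.
So q_T = (192 - 3q_E)/6 and q_E = (227 - 3q_T)/6.
Solving the pair: q_T = 157/9, q_E = 262/9.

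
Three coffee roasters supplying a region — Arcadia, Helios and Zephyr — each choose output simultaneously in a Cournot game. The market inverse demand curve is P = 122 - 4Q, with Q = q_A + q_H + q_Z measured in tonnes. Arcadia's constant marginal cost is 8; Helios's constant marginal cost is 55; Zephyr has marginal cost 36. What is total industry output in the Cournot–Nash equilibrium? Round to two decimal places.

16.69

Arcadia's profit: π_A = (122 - 4Q)q_A - (8q_A). Setting ∂π_A/∂q_A = 0: 114 - 8q_A - 4(q_H + q_Z) = 0.
Helios's profit: π_H = (122 - 4Q)q_H - (55q_H). Setting ∂π_H/∂q_H = 0: 67 - 8q_H - 4(q_A + q_Z) = 0.
Zephyr's profit: π_Z = (122 - 4Q)q_Z - (36q_Z). Setting ∂π_Z/∂q_Z = 0: 86 - 8q_Z - 4(q_A + q_H) = 0.
Summing all 3 equations gives 267 − 16Q = 0, hence Q = 267/16.
Back-substituting: q_A = (114 − 267/4)/4 = 189/16, q_H = (67 − 267/4)/4 = 1/16, q_Z = (86 − 267/4)/4 = 77/16.
Total output Q = 189/16 + 1/16 + 77/16 = 267/16.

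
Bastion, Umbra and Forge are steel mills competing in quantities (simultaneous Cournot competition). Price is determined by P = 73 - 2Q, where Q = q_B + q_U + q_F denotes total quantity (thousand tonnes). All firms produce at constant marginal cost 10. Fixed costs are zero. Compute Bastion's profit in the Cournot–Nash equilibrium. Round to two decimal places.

124.03

A representative firm's profit is π_i = q_i(73 - 2Q) - 10q_i.
Setting ∂π_i/∂q_i = 0 with rivals' quantities fixed: 63 - 4q_i - 2·Σ_{j≠i} q_j = 0.
With identical firms every q_j equals q_i, so Σ_{j≠i} q_j = 2q_i and 63 = 8q_i, giving q_i = 63/8.
Price P = 73 - 2·(189/8) = 103/4.
Bastion's profit: (103/4 - 10)·(63/8) = 124.0313.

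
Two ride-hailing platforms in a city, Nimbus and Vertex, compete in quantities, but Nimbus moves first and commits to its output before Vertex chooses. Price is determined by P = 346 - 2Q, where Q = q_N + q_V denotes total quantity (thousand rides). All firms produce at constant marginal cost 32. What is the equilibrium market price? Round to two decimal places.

110.50

Solve by backward induction. Given q_N, the follower Vertex maximises π_V = (346 - 2q_N - 2q_V)q_V - 32q_V.
Follower FOC: 314 - 2q_N - 4q_V = 0, so q_V(q_N) = (314 - 2q_N)/4.
The leader anticipates this reaction. Substituting into P = 346 - 2Q gives P = 189 - q_N, so π_N = (189 - q_N)q_N - 32q_N.
Leader FOC: 157 - 2q_N = 0, so q_N = 157/2.
Then q_V = (314 - 2·(157/2))/4 = 157/4.
Total output Q = 471/4, so price P = 346 - 2·(471/4) = 221/2.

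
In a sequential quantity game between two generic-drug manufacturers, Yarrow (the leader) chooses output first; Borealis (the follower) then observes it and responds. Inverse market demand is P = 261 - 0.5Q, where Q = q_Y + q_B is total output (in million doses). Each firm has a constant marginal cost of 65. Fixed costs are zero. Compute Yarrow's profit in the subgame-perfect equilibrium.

Solve by backward induction. Given q_Y, the follower Borealis maximises π_B = (261 - (1/2)q_Y - (1/2)q_B)q_B - 65q_B.
Setting the follower's marginal profit to zero, 196 - (1/2)q_Y - q_B = 0, i.e. q_B = (196 - (1/2)q_Y).
The leader anticipates this reaction. Substituting into P = 261 - 0.5Q gives P = 163 - (1/4)q_Y, so π_Y = (163 - (1/4)q_Y)q_Y - 65q_Y.
The leader's first-order condition 98 - (1/2)q_Y = 0 yields q_Y = 196.
Then q_B = (196 - (1/2)·196) = 98.
Price P = 261 - (1/2)·294 = 114.
Yarrow's profit: (114 - 65)·196 = 9604.

9604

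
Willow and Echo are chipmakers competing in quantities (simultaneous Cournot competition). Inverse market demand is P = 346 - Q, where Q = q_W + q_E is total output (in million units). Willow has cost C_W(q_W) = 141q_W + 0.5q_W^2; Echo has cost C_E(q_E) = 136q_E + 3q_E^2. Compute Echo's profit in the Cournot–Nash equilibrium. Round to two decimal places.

Willow's profit: π_W = (346 - Q)q_W - (141q_W + (1/2)q_W²). Setting ∂π_W/∂q_W = 0: 205 - 3q_W - (q_E) = 0.
Echo's profit: π_E = (346 - Q)q_E - (136q_E + 3q_E²). Setting ∂π_E/∂q_E = 0: 210 - 8q_E - (q_W) = 0.
Rearranging gives the reaction functions q_W = (205 - q_E)/3 and q_E = (210 - q_W)/8.
Substituting one into the other gives q_W = 1430/23 and q_E = 425/23.
Price P = 346 - 1855/23 = 265.3478.
Echo's profit: 265.3478·(425/23) - 136·(425/23) - 3(425/23)² = 1365.7845.

1365.78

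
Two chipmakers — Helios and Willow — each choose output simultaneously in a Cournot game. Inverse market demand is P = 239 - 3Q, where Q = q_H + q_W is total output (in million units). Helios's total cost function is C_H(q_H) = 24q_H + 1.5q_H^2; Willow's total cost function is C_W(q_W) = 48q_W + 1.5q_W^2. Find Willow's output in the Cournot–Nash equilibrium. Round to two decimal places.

14.92

Helios's profit: π_H = (239 - 3Q)q_H - (24q_H + (3/2)q_H²). Setting ∂π_H/∂q_H = 0: 215 - 9q_H - 3(q_W) = 0.
Willow's first-order condition: 191 - 9q_W - 3(q_H) = 0.
So q_H = (215 - 3q_W)/9 and q_W = (191 - 3q_H)/9.
Solving the pair: q_H = 227/12, q_W = 179/12.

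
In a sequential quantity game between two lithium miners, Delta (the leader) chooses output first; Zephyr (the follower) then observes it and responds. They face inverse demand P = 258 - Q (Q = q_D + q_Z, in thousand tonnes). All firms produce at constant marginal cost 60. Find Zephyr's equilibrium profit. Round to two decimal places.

2450.25

Solve by backward induction. Given q_D, the follower Zephyr maximises π_Z = (258 - q_D - q_Z)q_Z - 60q_Z.
Follower FOC: 198 - q_D - 2q_Z = 0, so q_Z(q_D) = (198 - q_D)/2.
The leader anticipates this reaction. Substituting into P = 258 - Q gives P = 159 - (1/2)q_D, so π_D = (159 - (1/2)q_D)q_D - 60q_D.
Maximising: ∂π_D/∂q_D = 99 - q_D = 0, giving q_D = 99.
Then q_Z = (198 - 99)/2 = 99/2.
Price P = 258 - 297/2 = 219/2.
Zephyr's profit: (219/2 - 60)·(99/2) = 2450.2500.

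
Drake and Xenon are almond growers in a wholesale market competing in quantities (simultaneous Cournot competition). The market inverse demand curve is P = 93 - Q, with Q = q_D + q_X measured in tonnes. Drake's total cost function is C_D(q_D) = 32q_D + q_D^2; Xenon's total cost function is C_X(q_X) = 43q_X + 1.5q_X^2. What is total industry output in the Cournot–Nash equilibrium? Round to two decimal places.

Drake's profit: π_D = (93 - Q)q_D - (32q_D + q_D²). Setting ∂π_D/∂q_D = 0: 61 - 4q_D - (q_X) = 0.
Xenon's profit: π_X = (93 - Q)q_X - (43q_X + (3/2)q_X²). Setting ∂π_X/∂q_X = 0: 50 - 5q_X - (q_D) = 0.
Rearranging gives the reaction functions q_D = (61 - q_X)/4 and q_X = (50 - q_D)/5.
Substituting one into the other gives q_D = 255/19 and q_X = 139/19.
Total output Q = 255/19 + 139/19 = 394/19.

20.74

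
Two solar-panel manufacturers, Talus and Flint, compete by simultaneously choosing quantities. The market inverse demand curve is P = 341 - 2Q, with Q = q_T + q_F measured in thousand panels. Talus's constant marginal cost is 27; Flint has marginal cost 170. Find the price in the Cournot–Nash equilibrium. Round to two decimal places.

179.33

Talus's profit: π_T = (341 - 2Q)q_T - (27q_T). Setting ∂π_T/∂q_T = 0: 314 - 4q_T - 2(q_F) = 0.
Flint's profit: π_F = (341 - 2Q)q_F - (170q_F). Setting ∂π_F/∂q_F = 0: 171 - 4q_F - 2(q_T) = 0.
So q_T = (314 - 2q_F)/4 and q_F = (171 - 2q_T)/4.
Solving the pair: q_T = 457/6, q_F = 14/3.
Total output Q = 485/6, so price P = 341 - 2·(485/6) = 538/3.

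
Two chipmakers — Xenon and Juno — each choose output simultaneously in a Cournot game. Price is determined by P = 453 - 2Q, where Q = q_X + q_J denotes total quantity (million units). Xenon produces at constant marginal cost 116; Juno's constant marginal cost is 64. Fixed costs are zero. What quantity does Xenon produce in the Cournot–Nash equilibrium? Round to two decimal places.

47.50

Xenon's profit: π_X = (453 - 2Q)q_X - (116q_X). Setting ∂π_X/∂q_X = 0: 337 - 4q_X - 2(q_J) = 0.
Juno's profit: π_J = (453 - 2Q)q_J - (64q_J). Setting ∂π_J/∂q_J = 0: 389 - 4q_J - 2(q_X) = 0.
Rearranging gives the reaction functions q_X = (337 - 2q_J)/4 and q_J = (389 - 2q_X)/4.
Solving the pair: q_X = 95/2, q_J = 147/2.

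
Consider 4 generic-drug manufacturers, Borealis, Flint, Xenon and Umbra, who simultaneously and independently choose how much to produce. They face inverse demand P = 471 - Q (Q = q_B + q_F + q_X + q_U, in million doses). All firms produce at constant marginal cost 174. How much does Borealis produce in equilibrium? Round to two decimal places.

A representative firm's profit is π_i = q_i(471 - Q) - 174q_i.
Setting ∂π_i/∂q_i = 0 with rivals' quantities fixed: 297 - 2q_i - Σ_{j≠i} q_j = 0.
By symmetry each firm produces the same amount; substituting Σ_{j≠i} q_j = 3q_i yields q_i = 297/5.

59.40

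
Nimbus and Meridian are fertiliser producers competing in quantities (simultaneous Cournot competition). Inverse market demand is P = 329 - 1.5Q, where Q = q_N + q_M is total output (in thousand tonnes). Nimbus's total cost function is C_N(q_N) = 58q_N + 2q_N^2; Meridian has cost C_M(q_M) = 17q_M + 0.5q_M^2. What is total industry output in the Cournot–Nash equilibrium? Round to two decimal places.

Nimbus's profit: π_N = (329 - 1.5Q)q_N - (58q_N + 2q_N²). Setting ∂π_N/∂q_N = 0: 271 - 7q_N - (3/2)(q_M) = 0.
Meridian's first-order condition: 312 - 4q_M - (3/2)(q_N) = 0.
So q_N = (271 - (3/2)q_M)/7 and q_M = (312 - (3/2)q_N)/4.
Substituting one into the other gives q_N = 23.9223 and q_M = 69.0291.
Total output Q = 23.9223 + 69.0291 = 92.9515.

92.95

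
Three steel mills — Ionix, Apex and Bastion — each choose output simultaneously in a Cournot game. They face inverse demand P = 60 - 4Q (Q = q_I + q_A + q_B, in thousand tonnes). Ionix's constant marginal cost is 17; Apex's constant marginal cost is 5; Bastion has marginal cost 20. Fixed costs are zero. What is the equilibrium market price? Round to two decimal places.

25.50

Ionix's profit: π_I = (60 - 4Q)q_I - (17q_I). Setting ∂π_I/∂q_I = 0: 43 - 8q_I - 4(q_A + q_B) = 0.
Apex's first-order condition: 55 - 8q_A - 4(q_I + q_B) = 0.
Bastion's first-order condition: 40 - 8q_B - 4(q_I + q_A) = 0.
Summing all 3 equations gives 138 − 16Q = 0, hence Q = 69/8.
Back-substituting: q_I = (43 − 69/2)/4 = 17/8, q_A = (55 − 69/2)/4 = 41/8, q_B = (40 − 69/2)/4 = 11/8.
Total output Q = 69/8, so price P = 60 - 4·(69/8) = 51/2.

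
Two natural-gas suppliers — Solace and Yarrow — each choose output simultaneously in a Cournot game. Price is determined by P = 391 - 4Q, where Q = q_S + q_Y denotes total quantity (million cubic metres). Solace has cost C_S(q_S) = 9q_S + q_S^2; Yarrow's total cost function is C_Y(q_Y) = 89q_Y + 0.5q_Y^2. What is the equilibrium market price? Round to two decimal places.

Solace's profit: π_S = (391 - 4Q)q_S - (9q_S + q_S²). Setting ∂π_S/∂q_S = 0: 382 - 10q_S - 4(q_Y) = 0.
Yarrow's profit: π_Y = (391 - 4Q)q_Y - (89q_Y + (1/2)q_Y²). Setting ∂π_Y/∂q_Y = 0: 302 - 9q_Y - 4(q_S) = 0.
Best responses: q_S = (382 - 4q_Y)/10, q_Y = (302 - 4q_S)/9.
Substituting one into the other gives q_S = 1115/37 and q_Y = 746/37.
Total output Q = 1861/37, so price P = 391 - 4·(1861/37) = 189.8108.

189.81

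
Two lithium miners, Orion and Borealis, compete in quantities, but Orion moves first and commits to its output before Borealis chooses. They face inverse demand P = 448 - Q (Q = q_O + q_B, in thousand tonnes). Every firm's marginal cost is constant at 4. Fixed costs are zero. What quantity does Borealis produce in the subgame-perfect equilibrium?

111

Solve by backward induction. Given q_O, the follower Borealis maximises π_B = (448 - q_O - q_B)q_B - 4q_B.
Setting the follower's marginal profit to zero, 444 - q_O - 2q_B = 0, i.e. q_B = (444 - q_O)/2.
The leader anticipates this reaction. Substituting into P = 448 - Q gives P = 226 - (1/2)q_O, so π_O = (226 - (1/2)q_O)q_O - 4q_O.
The leader's first-order condition 222 - q_O = 0 yields q_O = 222.
Then q_B = (444 - 222)/2 = 111.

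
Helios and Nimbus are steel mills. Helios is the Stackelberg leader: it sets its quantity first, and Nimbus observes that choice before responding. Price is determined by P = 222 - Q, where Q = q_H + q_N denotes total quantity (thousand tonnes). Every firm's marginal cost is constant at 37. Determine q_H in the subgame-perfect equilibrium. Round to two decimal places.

92.50

The follower Nimbus best-responds to any q_H: π_N = (222 - Q)q_N - 37q_N.
Setting the follower's marginal profit to zero, 185 - q_H - 2q_N = 0, i.e. q_N = (185 - q_H)/2.
The leader anticipates this reaction. Substituting into P = 222 - Q gives P = 259/2 - (1/2)q_H, so π_H = (259/2 - (1/2)q_H)q_H - 37q_H.
The leader's first-order condition 185/2 - q_H = 0 yields q_H = 185/2.
Then q_N = (185 - 185/2)/2 = 185/4.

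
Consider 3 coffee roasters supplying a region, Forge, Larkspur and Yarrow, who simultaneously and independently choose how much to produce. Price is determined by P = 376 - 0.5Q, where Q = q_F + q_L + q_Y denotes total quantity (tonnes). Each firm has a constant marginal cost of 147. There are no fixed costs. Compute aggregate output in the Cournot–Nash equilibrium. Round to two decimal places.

343.50

A representative firm's profit is π_i = q_i(376 - 0.5Q) - 147q_i.
Setting ∂π_i/∂q_i = 0 with rivals' quantities fixed: 229 - q_i - (1/2)·Σ_{j≠i} q_j = 0.
By symmetry each firm produces the same amount; substituting Σ_{j≠i} q_j = 2q_i yields q_i = 229/2.
Total output Q = 229/2 + 229/2 + 229/2 = 687/2.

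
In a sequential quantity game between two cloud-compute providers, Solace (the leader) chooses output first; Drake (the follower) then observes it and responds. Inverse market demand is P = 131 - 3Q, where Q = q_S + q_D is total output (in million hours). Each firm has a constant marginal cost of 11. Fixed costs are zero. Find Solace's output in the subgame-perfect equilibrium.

The follower Drake best-responds to any q_S: π_D = (131 - 3Q)q_D - 11q_D.
∂π_D/∂q_D = 120 - 3q_S - 6q_D = 0 gives the reaction function q_D = (120 - 3q_S)/6.
Solace substitutes q_D(q_S) into its own profit: π_S = q_S(131 - 3q_S - (120 - 3q_S)/2) - 11q_S = (71 - (3/2)q_S)q_S - 11q_S.
The leader's first-order condition 60 - 3q_S = 0 yields q_S = 20.
Then q_D = (120 - 3·20)/6 = 10.

20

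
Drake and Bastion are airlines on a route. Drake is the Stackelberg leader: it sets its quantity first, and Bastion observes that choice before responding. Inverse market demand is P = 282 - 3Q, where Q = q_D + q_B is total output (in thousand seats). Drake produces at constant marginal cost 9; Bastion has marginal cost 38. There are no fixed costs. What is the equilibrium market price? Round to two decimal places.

84.50

Solve by backward induction. Given q_D, the follower Bastion maximises π_B = (282 - 3q_D - 3q_B)q_B - 38q_B.
Follower FOC: 244 - 3q_D - 6q_B = 0, so q_B(q_D) = (244 - 3q_D)/6.
Drake substitutes q_B(q_D) into its own profit: π_D = q_D(282 - 3q_D - (244 - 3q_D)/2) - 9q_D = (160 - (3/2)q_D)q_D - 9q_D.
Leader FOC: 151 - 3q_D = 0, so q_D = 151/3.
Then q_B = (244 - 3·(151/3))/6 = 31/2.
Total output Q = 395/6, so price P = 282 - 3·(395/6) = 169/2.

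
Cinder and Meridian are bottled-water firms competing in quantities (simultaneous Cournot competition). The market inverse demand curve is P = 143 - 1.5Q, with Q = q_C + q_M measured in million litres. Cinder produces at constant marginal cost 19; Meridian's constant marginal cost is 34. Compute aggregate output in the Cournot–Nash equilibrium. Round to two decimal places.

Cinder's profit: π_C = (143 - 1.5Q)q_C - (19q_C). Setting ∂π_C/∂q_C = 0: 124 - 3q_C - (3/2)(q_M) = 0.
Meridian's first-order condition: 109 - 3q_M - (3/2)(q_C) = 0.
So q_C = (124 - (3/2)q_M)/3 and q_M = (109 - (3/2)q_C)/3.
Solving the pair: q_C = 278/9, q_M = 188/9.
Total output Q = 278/9 + 188/9 = 466/9.

51.78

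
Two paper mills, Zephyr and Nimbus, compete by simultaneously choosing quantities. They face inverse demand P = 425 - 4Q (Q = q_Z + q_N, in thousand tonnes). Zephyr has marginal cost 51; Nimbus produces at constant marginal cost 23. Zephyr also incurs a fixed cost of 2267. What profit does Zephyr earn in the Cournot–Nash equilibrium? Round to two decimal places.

Zephyr's profit: π_Z = (425 - 4Q)q_Z - (51q_Z). Setting ∂π_Z/∂q_Z = 0: 374 - 8q_Z - 4(q_N) = 0.
Nimbus's first-order condition: 402 - 8q_N - 4(q_Z) = 0.
So q_Z = (374 - 4q_N)/8 and q_N = (402 - 4q_Z)/8.
Solving the pair: q_Z = 173/6, q_N = 215/6.
Price P = 425 - 4·(194/3) = 499/3.
Zephyr's profit: (499/3 - 51)·(173/6) - 2267 = 1058.4444.

1058.44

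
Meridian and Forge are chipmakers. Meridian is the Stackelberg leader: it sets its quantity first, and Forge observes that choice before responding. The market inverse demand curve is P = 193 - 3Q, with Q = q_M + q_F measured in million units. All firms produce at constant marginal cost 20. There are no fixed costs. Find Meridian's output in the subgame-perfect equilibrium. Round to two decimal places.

28.83

Solve by backward induction. Given q_M, the follower Forge maximises π_F = (193 - 3q_M - 3q_F)q_F - 20q_F.
∂π_F/∂q_F = 173 - 3q_M - 6q_F = 0 gives the reaction function q_F = (173 - 3q_M)/6.
Meridian substitutes q_F(q_M) into its own profit: π_M = q_M(193 - 3q_M - (173 - 3q_M)/2) - 20q_M = (213/2 - (3/2)q_M)q_M - 20q_M.
Maximising: ∂π_M/∂q_M = 173/2 - 3q_M = 0, giving q_M = 173/6.
Then q_F = (173 - 3·(173/6))/6 = 173/12.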